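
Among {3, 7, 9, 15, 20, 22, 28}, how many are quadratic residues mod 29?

5

(3/29) = -1 → non-residue.
(7/29) = +1 → QR.
(9/29) = +1 → QR.
(15/29) = -1 → non-residue.
(20/29) = +1 → QR.
(22/29) = +1 → QR.
(28/29) = +1 → QR.
Total quadratic residues among the 7: 5.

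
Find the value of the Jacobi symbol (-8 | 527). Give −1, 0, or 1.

-1

First reduce: -8 ≡ 519 (mod 527).
Reciprocity: 519 ≡ 3 and 527 ≡ 3 (mod 4), so (519/527) = −(527/519).
Reduce top mod 519: now compute (8/519).
Pull out 2^3: since 519 ≡ 7 (mod 8), (2/519) = +1, so (2/519)^3 = +1.
Reached (1/519) = 1. Collecting the sign flips along the way, the symbol is -1.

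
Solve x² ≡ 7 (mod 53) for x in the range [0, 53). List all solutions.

22, 31

53 ≡ 1 (mod 4), so we find a root by search.
Trying successive values, 22² = 484 ≡ 7 (mod 53). The other root is 53 − 22 = 31.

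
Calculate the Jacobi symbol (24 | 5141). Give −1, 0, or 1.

Pull out 2^3: since 5141 ≡ 5 (mod 8), (2/5141) = -1, so (2/5141)^3 = -1.
Reciprocity: 3 ≡ 3 and 5141 ≡ 1 (mod 4), so (3/5141) = +(5141/3).
Reduce top mod 3: now compute (2/3).
Pull out 2: since 3 ≡ 3 (mod 8), (2/3) = -1.
Reached (1/3) = 1. Collecting the sign flips along the way, the symbol is +1.

1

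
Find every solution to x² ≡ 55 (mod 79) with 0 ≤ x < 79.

Since 79 ≡ 3 (mod 4), a square root of 55 is 55^((79+1)/4) = 55^20 mod 79.
Repeated squaring: 55^2≡23, 55^4≡55, 55^8≡23, 55^16≡55 (mod 79).
55^20 = 55^(16+4) ≡ 23 (mod 79).
Check: 23² = 529 ≡ 55 (mod 79). The two roots are 23 and 56.

23, 56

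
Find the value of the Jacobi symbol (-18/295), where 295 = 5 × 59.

-1

First reduce: -18 ≡ 277 (mod 295).
Reciprocity: 277 ≡ 1 and 295 ≡ 3 (mod 4), so (277/295) = +(295/277).
Reduce top mod 277: now compute (18/277).
Pull out 2: since 277 ≡ 5 (mod 8), (2/277) = -1.
Reciprocity: 9 ≡ 1 and 277 ≡ 1 (mod 4), so (9/277) = +(277/9).
Reduce top mod 9: now compute (7/9).
Reciprocity: 7 ≡ 3 and 9 ≡ 1 (mod 4), so (7/9) = +(9/7).
Reduce top mod 7: now compute (2/7).
Pull out 2: since 7 ≡ 7 (mod 8), (2/7) = +1.
Reached (1/7) = 1. Collecting the sign flips along the way, the symbol is -1.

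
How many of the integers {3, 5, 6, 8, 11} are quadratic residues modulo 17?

(3/17) = -1 → non-residue.
(5/17) = -1 → non-residue.
(6/17) = -1 → non-residue.
(8/17) = +1 → QR.
(11/17) = -1 → non-residue.
Total quadratic residues among the 5: 1.

1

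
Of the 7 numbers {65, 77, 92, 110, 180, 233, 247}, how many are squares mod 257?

1

(65/257) = -1 → non-residue.
(77/257) = -1 → non-residue.
(92/257) = +1 → QR.
(110/257) = -1 → non-residue.
(180/257) = -1 → non-residue.
(233/257) = -1 → non-residue.
(247/257) = -1 → non-residue.
Total quadratic residues among the 7: 1.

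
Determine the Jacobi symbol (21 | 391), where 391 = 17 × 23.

Reciprocity: 21 ≡ 1 and 391 ≡ 3 (mod 4), so (21/391) = +(391/21).
Reduce top mod 21: now compute (13/21).
Reciprocity: 13 ≡ 1 and 21 ≡ 1 (mod 4), so (13/21) = +(21/13).
Reduce top mod 13: now compute (8/13).
Pull out 2^3: since 13 ≡ 5 (mod 8), (2/13) = -1, so (2/13)^3 = -1.
Reached (1/13) = 1. Collecting the sign flips along the way, the symbol is -1.

-1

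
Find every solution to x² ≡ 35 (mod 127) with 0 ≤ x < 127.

Since 127 ≡ 3 (mod 4), a square root of 35 is 35^((127+1)/4) = 35^32 mod 127.
Repeated squaring: 35^2≡82, 35^4≡120, 35^8≡49, 35^16≡115, 35^32≡17 (mod 127).
35^32 = 35^(32) ≡ 17 (mod 127).
Check: 17² = 289 ≡ 35 (mod 127). The two roots are 17 and 110.

17, 110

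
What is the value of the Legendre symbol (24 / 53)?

1

Pull out 2^3: since 53 ≡ 5 (mod 8), (2/53) = -1, so (2/53)^3 = -1.
Reciprocity: 3 ≡ 3 and 53 ≡ 1 (mod 4), so (3/53) = +(53/3).
Reduce top mod 3: now compute (2/3).
Pull out 2: since 3 ≡ 3 (mod 8), (2/3) = -1.
Reached (1/3) = 1. Collecting the sign flips along the way, the symbol is +1.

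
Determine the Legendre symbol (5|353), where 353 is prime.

-1

Reciprocity: 5 ≡ 1 and 353 ≡ 1 (mod 4), so (5/353) = +(353/5).
Reduce top mod 5: now compute (3/5).
Reciprocity: 3 ≡ 3 and 5 ≡ 1 (mod 4), so (3/5) = +(5/3).
Reduce top mod 3: now compute (2/3).
Pull out 2: since 3 ≡ 3 (mod 8), (2/3) = -1.
Reached (1/3) = 1. Collecting the sign flips along the way, the symbol is -1.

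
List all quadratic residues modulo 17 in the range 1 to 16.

Square k = 1,…,8 (k and 17−k give the same square):
1²=1, 2²=4, 3²=9, 4²=16, 5²≡8, 6²≡2, 7²≡15, 8²≡13 (mod 17).
So the quadratic residues mod 17 are {1, 2, 4, 8, 9, 13, 15, 16}.

1 2 4 8 9 13 15 16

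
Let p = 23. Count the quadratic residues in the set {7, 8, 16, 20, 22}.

2

(7/23) = -1 → non-residue.
(8/23) = +1 → QR.
(16/23) = +1 → QR.
(20/23) = -1 → non-residue.
(22/23) = -1 → non-residue.
Total quadratic residues among the 5: 2.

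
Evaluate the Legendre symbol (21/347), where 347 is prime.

Euler's criterion: (21/347) ≡ 21^173 (mod 347).
21^2 ≡ 94 (mod 347)
21^4 ≡ 161 (mod 347)
21^8 ≡ 243 (mod 347)
21^16 ≡ 59 (mod 347)
21^32 ≡ 11 (mod 347)
21^64 ≡ 121 (mod 347)
21^128 ≡ 67 (mod 347)
21^173 = 21^(128+32+8+4+1) ≡ 346 (mod 347).
Result is 346 ≡ −1, so (21/347) = −1.

-1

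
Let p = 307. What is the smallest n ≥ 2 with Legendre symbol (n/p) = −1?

(2/307) = −1, so 2 is the smallest positive non-residue mod 307.

2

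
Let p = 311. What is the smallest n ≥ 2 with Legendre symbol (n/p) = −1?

(2/311) = +1, so 2 is a residue.
(3/311) = +1, so 3 is a residue.
(4/311) = +1, so 4 is a residue.
(5/311) = +1, so 5 is a residue.
(6/311) = +1, so 6 is a residue.
(7/311) = +1, so 7 is a residue.
(8/311) = +1, so 8 is a residue.
(9/311) = +1, so 9 is a residue.
(10/311) = +1, so 10 is a residue.
(11/311) = −1, so 11 is the smallest positive non-residue mod 311.

11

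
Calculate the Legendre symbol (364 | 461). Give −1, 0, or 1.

Euler's criterion: (364/461) ≡ 364^230 (mod 461).
364^2 ≡ 189 (mod 461)
364^4 ≡ 224 (mod 461)
364^8 ≡ 388 (mod 461)
364^16 ≡ 258 (mod 461)
364^32 ≡ 180 (mod 461)
364^64 ≡ 130 (mod 461)
364^128 ≡ 304 (mod 461)
364^230 = 364^(128+64+32+4+2) ≡ 1 (mod 461).
Result is 1, so (364/461) = 1.

1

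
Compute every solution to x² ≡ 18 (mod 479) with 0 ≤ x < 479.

82, 397

Since 479 ≡ 3 (mod 4), a square root of 18 is 18^((479+1)/4) = 18^120 mod 479.
Repeated squaring: 18^2≡324, 18^4≡75, 18^8≡356, 18^16≡280, 18^32≡323, 18^64≡386 (mod 479).
18^120 = 18^(64+32+16+8) ≡ 397 (mod 479).
Check: 397² = 157609 ≡ 18 (mod 479). The two roots are 82 and 397.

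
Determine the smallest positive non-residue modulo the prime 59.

2

(2/59) = −1, so 2 is the smallest positive non-residue mod 59.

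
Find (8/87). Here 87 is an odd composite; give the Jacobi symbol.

Pull out 2^3: since 87 ≡ 7 (mod 8), (2/87) = +1, so (2/87)^3 = +1.
Reached (1/87) = 1. Collecting the sign flips along the way, the symbol is +1.

1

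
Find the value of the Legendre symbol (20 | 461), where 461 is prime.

Pull out 2^2: since 461 ≡ 5 (mod 8), (2/461) = -1, so (2/461)^2 = +1.
Reciprocity: 5 ≡ 1 and 461 ≡ 1 (mod 4), so (5/461) = +(461/5).
Reduce top mod 5: now compute (1/5).
Reached (1/5) = 1. Collecting the sign flips along the way, the symbol is +1.

1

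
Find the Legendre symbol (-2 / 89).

First reduce: -2 ≡ 87 (mod 89).
Reciprocity: 87 ≡ 3 and 89 ≡ 1 (mod 4), so (87/89) = +(89/87).
Reduce top mod 87: now compute (2/87).
Pull out 2: since 87 ≡ 7 (mod 8), (2/87) = +1.
Reached (1/87) = 1. Collecting the sign flips along the way, the symbol is +1.

1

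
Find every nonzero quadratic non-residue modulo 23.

5 7 10 11 14 15 17 19 20 21 22

Square k = 1,…,11 (k and 23−k give the same square):
1²=1, 2²=4, 3²=9, 4²=16, 5²≡2, 6²≡13, 7²≡3, 8²≡18, 9²≡12, 10²≡8, 11²≡6 (mod 23).
The residues are {1, 2, 3, 4, 6, 8, 9, 12, 13, 16, 18}; the non-residues are the remaining 11 nonzero classes.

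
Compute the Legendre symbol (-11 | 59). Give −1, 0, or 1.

First reduce: -11 ≡ 48 (mod 59).
Pull out 2^4: since 59 ≡ 3 (mod 8), (2/59) = -1, so (2/59)^4 = +1.
Reciprocity: 3 ≡ 3 and 59 ≡ 3 (mod 4), so (3/59) = −(59/3).
Reduce top mod 3: now compute (2/3).
Pull out 2: since 3 ≡ 3 (mod 8), (2/3) = -1.
Reached (1/3) = 1. Collecting the sign flips along the way, the symbol is +1.

1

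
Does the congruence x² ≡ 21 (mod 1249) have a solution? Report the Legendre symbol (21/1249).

-1

Reciprocity: 21 ≡ 1 and 1249 ≡ 1 (mod 4), so (21/1249) = +(1249/21).
Reduce top mod 21: now compute (10/21).
Pull out 2: since 21 ≡ 5 (mod 8), (2/21) = -1.
Reciprocity: 5 ≡ 1 and 21 ≡ 1 (mod 4), so (5/21) = +(21/5).
Reduce top mod 5: now compute (1/5).
Reached (1/5) = 1. Collecting the sign flips along the way, the symbol is -1.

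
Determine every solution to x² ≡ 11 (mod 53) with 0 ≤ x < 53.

8, 45

53 ≡ 1 (mod 4), so we find a root by search.
Trying successive values, 8² = 64 ≡ 11 (mod 53). The other root is 53 − 8 = 45.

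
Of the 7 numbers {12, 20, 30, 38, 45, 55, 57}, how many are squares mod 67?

1

(12/67) = -1 → non-residue.
(20/67) = -1 → non-residue.
(30/67) = -1 → non-residue.
(38/67) = -1 → non-residue.
(45/67) = -1 → non-residue.
(55/67) = +1 → QR.
(57/67) = -1 → non-residue.
Total quadratic residues among the 7: 1.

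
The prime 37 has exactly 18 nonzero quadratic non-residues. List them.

Square k = 1,…,18 (k and 37−k give the same square):
1²=1, 2²=4, 3²=9, 4²=16, 5²=25, 6²=36, 7²≡12, 8²≡27, 9²≡7, 10²≡26, 11²≡10, 12²≡33, 13²≡21, 14²≡11, 15²≡3, 16²≡34, 17²≡30, 18²≡28 (mod 37).
The residues are {1, 3, 4, 7, 9, 10, 11, 12, 16, 21, 25, 26, 27, 28, 30, 33, 34, 36}; the non-residues are the remaining 18 nonzero classes.

2 5 6 8 13 14 15 17 18 19 20 22 23 24 29 31 32 35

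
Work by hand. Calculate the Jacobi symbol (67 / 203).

Reciprocity: 67 ≡ 3 and 203 ≡ 3 (mod 4), so (67/203) = −(203/67).
Reduce top mod 67: now compute (2/67).
Pull out 2: since 67 ≡ 3 (mod 8), (2/67) = -1.
Reached (1/67) = 1. Collecting the sign flips along the way, the symbol is +1.

1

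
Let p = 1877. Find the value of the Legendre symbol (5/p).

Reciprocity: 5 ≡ 1 and 1877 ≡ 1 (mod 4), so (5/1877) = +(1877/5).
Reduce top mod 5: now compute (2/5).
Pull out 2: since 5 ≡ 5 (mod 8), (2/5) = -1.
Reached (1/5) = 1. Collecting the sign flips along the way, the symbol is -1.

-1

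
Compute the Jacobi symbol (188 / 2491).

Pull out 2^2: since 2491 ≡ 3 (mod 8), (2/2491) = -1, so (2/2491)^2 = +1.
Reciprocity: 47 ≡ 3 and 2491 ≡ 3 (mod 4), so (47/2491) = −(2491/47).
Reduce top mod 47: now compute (0/47).
Top reduces to 0: gcd > 1, so the symbol is 0.

0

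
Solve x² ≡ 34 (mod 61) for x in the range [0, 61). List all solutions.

20, 41

61 ≡ 1 (mod 4), so we find a root by search.
Trying successive values, 20² = 400 ≡ 34 (mod 61). The other root is 61 − 20 = 41.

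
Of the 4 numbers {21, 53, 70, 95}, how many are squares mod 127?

(21/127) = +1 → QR.
(53/127) = -1 → non-residue.
(70/127) = +1 → QR.
(95/127) = -1 → non-residue.
Total quadratic residues among the 4: 2.

2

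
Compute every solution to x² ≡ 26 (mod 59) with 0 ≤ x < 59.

Since 59 ≡ 3 (mod 4), a square root of 26 is 26^((59+1)/4) = 26^15 mod 59.
Repeated squaring: 26^2≡27, 26^4≡21, 26^8≡28 (mod 59).
26^15 = 26^(8+4+2+1) ≡ 12 (mod 59).
Check: 12² = 144 ≡ 26 (mod 59). The two roots are 12 and 47.

12, 47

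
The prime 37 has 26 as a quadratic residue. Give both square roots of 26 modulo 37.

10, 27

37 ≡ 1 (mod 4), so we find a root by search.
Trying successive values, 10² = 100 ≡ 26 (mod 37). The other root is 37 − 10 = 27.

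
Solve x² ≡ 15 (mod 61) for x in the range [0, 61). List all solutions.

25, 36

61 ≡ 1 (mod 4), so we find a root by search.
Trying successive values, 25² = 625 ≡ 15 (mod 61). The other root is 61 − 25 = 36.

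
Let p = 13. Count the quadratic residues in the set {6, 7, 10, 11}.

(6/13) = -1 → non-residue.
(7/13) = -1 → non-residue.
(10/13) = +1 → QR.
(11/13) = -1 → non-residue.
Total quadratic residues among the 4: 1.

1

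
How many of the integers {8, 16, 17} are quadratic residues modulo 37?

(8/37) = -1 → non-residue.
(16/37) = +1 → QR.
(17/37) = -1 → non-residue.
Total quadratic residues among the 3: 1.

1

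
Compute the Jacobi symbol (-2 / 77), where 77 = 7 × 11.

First reduce: -2 ≡ 75 (mod 77).
Reciprocity: 75 ≡ 3 and 77 ≡ 1 (mod 4), so (75/77) = +(77/75).
Reduce top mod 75: now compute (2/75).
Pull out 2: since 75 ≡ 3 (mod 8), (2/75) = -1.
Reached (1/75) = 1. Collecting the sign flips along the way, the symbol is -1.

-1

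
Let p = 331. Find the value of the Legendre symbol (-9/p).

Euler's criterion: (-9/331) ≡ 322^165 (mod 331).
322^2 ≡ 81 (mod 331)
322^4 ≡ 272 (mod 331)
322^8 ≡ 171 (mod 331)
322^16 ≡ 113 (mod 331)
322^32 ≡ 191 (mod 331)
322^64 ≡ 71 (mod 331)
322^128 ≡ 76 (mod 331)
322^165 = 322^(128+32+4+1) ≡ 330 (mod 331).
Result is 330 ≡ −1, so (-9/331) = −1.

-1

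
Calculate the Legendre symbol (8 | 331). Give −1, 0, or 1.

Pull out 2^3: since 331 ≡ 3 (mod 8), (2/331) = -1, so (2/331)^3 = -1.
Reached (1/331) = 1. Collecting the sign flips along the way, the symbol is -1.

-1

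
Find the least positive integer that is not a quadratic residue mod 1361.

(2/1361) = +1, so 2 is a residue.
(3/1361) = −1, so 3 is the smallest positive non-residue mod 1361.

3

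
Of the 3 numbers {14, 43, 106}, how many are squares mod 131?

(14/131) = -1 → non-residue.
(43/131) = +1 → QR.
(106/131) = -1 → non-residue.
Total quadratic residues among the 3: 1.

1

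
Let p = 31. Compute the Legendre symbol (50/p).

1

Euler's criterion: (50/31) ≡ 19^15 (mod 31).
19^2 ≡ 20 (mod 31)
19^4 ≡ 28 (mod 31)
19^8 ≡ 9 (mod 31)
19^15 = 19^(8+4+2+1) ≡ 1 (mod 31).
Result is 1, so (50/31) = 1.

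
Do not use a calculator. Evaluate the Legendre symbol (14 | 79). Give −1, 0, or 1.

Euler's criterion: (14/79) ≡ 14^39 (mod 79).
14^2 ≡ 38 (mod 79)
14^4 ≡ 22 (mod 79)
14^8 ≡ 10 (mod 79)
14^16 ≡ 21 (mod 79)
14^32 ≡ 46 (mod 79)
14^39 = 14^(32+4+2+1) ≡ 78 (mod 79).
Result is 78 ≡ −1, so (14/79) = −1.

-1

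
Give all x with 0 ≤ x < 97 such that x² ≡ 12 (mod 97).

20, 77

97 ≡ 1 (mod 4), so we find a root by search.
Trying successive values, 20² = 400 ≡ 12 (mod 97). The other root is 97 − 20 = 77.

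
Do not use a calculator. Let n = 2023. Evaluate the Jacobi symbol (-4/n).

-1

First reduce: -4 ≡ 2019 (mod 2023).
Reciprocity: 2019 ≡ 3 and 2023 ≡ 3 (mod 4), so (2019/2023) = −(2023/2019).
Reduce top mod 2019: now compute (4/2019).
Pull out 2^2: since 2019 ≡ 3 (mod 8), (2/2019) = -1, so (2/2019)^2 = +1.
Reached (1/2019) = 1. Collecting the sign flips along the way, the symbol is -1.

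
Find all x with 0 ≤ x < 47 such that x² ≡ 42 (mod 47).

18, 29

Since 47 ≡ 3 (mod 4), a square root of 42 is 42^((47+1)/4) = 42^12 mod 47.
Repeated squaring: 42^2≡25, 42^4≡14, 42^8≡8 (mod 47).
42^12 = 42^(8+4) ≡ 18 (mod 47).
Check: 18² = 324 ≡ 42 (mod 47). The two roots are 18 and 29.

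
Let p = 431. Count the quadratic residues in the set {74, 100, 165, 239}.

(74/431) = -1 → non-residue.
(100/431) = +1 → QR.
(165/431) = +1 → QR.
(239/431) = -1 → non-residue.
Total quadratic residues among the 4: 2.

2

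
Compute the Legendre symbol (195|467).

-1

Euler's criterion: (195/467) ≡ 195^233 (mod 467).
195^2 ≡ 198 (mod 467)
195^4 ≡ 443 (mod 467)
195^8 ≡ 109 (mod 467)
195^16 ≡ 206 (mod 467)
195^32 ≡ 406 (mod 467)
195^64 ≡ 452 (mod 467)
195^128 ≡ 225 (mod 467)
195^233 = 195^(128+64+32+8+1) ≡ 466 (mod 467).
Result is 466 ≡ −1, so (195/467) = −1.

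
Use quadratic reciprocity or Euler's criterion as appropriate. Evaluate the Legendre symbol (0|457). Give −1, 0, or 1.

0

Top reduces to 0: gcd > 1, so the symbol is 0.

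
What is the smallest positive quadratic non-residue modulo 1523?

(2/1523) = −1, so 2 is the smallest positive non-residue mod 1523.

2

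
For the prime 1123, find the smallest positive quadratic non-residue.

(2/1123) = −1, so 2 is the smallest positive non-residue mod 1123.

2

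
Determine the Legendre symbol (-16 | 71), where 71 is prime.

First reduce: -16 ≡ 55 (mod 71).
Reciprocity: 55 ≡ 3 and 71 ≡ 3 (mod 4), so (55/71) = −(71/55).
Reduce top mod 55: now compute (16/55).
Pull out 2^4: since 55 ≡ 7 (mod 8), (2/55) = +1, so (2/55)^4 = +1.
Reached (1/55) = 1. Collecting the sign flips along the way, the symbol is -1.

-1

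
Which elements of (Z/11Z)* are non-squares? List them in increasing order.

2,6,7,8,10

Square k = 1,…,5 (k and 11−k give the same square):
1²=1, 2²=4, 3²=9, 4²≡5, 5²≡3 (mod 11).
The residues are {1, 3, 4, 5, 9}; the non-residues are the remaining 5 nonzero classes.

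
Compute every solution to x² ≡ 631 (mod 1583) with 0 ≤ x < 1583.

549, 1034

Since 1583 ≡ 3 (mod 4), a square root of 631 is 631^((1583+1)/4) = 631^396 mod 1583.
Repeated squaring: 631^2≡828, 631^4≡145, 631^8≡446, 631^16≡1041, 631^32≡909, 631^64≡1538, 631^128≡442, 631^256≡655 (mod 1583).
631^396 = 631^(256+128+8+4) ≡ 549 (mod 1583).
Check: 549² = 301401 ≡ 631 (mod 1583). The two roots are 549 and 1034.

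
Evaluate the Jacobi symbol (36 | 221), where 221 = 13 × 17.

1

Pull out 2^2: since 221 ≡ 5 (mod 8), (2/221) = -1, so (2/221)^2 = +1.
Reciprocity: 9 ≡ 1 and 221 ≡ 1 (mod 4), so (9/221) = +(221/9).
Reduce top mod 9: now compute (5/9).
Reciprocity: 5 ≡ 1 and 9 ≡ 1 (mod 4), so (5/9) = +(9/5).
Reduce top mod 5: now compute (4/5).
Pull out 2^2: since 5 ≡ 5 (mod 8), (2/5) = -1, so (2/5)^2 = +1.
Reached (1/5) = 1. Collecting the sign flips along the way, the symbol is +1.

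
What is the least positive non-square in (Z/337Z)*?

5

(2/337) = +1, so 2 is a residue.
(3/337) = +1, so 3 is a residue.
(4/337) = +1, so 4 is a residue.
(5/337) = −1, so 5 is the smallest positive non-residue mod 337.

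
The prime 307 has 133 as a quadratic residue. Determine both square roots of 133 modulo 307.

Since 307 ≡ 3 (mod 4), a square root of 133 is 133^((307+1)/4) = 133^77 mod 307.
Repeated squaring: 133^2≡190, 133^4≡181, 133^8≡219, 133^16≡69, 133^32≡156, 133^64≡83 (mod 307).
133^77 = 133^(64+8+4+1) ≡ 146 (mod 307).
Check: 146² = 21316 ≡ 133 (mod 307). The two roots are 146 and 161.

146, 161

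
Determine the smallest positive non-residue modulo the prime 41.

3

(2/41) = +1, so 2 is a residue.
(3/41) = −1, so 3 is the smallest positive non-residue mod 41.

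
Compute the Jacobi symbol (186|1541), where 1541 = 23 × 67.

Pull out 2: since 1541 ≡ 5 (mod 8), (2/1541) = -1.
Reciprocity: 93 ≡ 1 and 1541 ≡ 1 (mod 4), so (93/1541) = +(1541/93).
Reduce top mod 93: now compute (53/93).
Reciprocity: 53 ≡ 1 and 93 ≡ 1 (mod 4), so (53/93) = +(93/53).
Reduce top mod 53: now compute (40/53).
Pull out 2^3: since 53 ≡ 5 (mod 8), (2/53) = -1, so (2/53)^3 = -1.
Reciprocity: 5 ≡ 1 and 53 ≡ 1 (mod 4), so (5/53) = +(53/5).
Reduce top mod 5: now compute (3/5).
Reciprocity: 3 ≡ 3 and 5 ≡ 1 (mod 4), so (3/5) = +(5/3).
Reduce top mod 3: now compute (2/3).
Pull out 2: since 3 ≡ 3 (mod 8), (2/3) = -1.
Reached (1/3) = 1. Collecting the sign flips along the way, the symbol is -1.

-1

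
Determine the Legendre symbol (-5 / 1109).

First reduce: -5 ≡ 1104 (mod 1109).
Pull out 2^4: since 1109 ≡ 5 (mod 8), (2/1109) = -1, so (2/1109)^4 = +1.
Reciprocity: 69 ≡ 1 and 1109 ≡ 1 (mod 4), so (69/1109) = +(1109/69).
Reduce top mod 69: now compute (5/69).
Reciprocity: 5 ≡ 1 and 69 ≡ 1 (mod 4), so (5/69) = +(69/5).
Reduce top mod 5: now compute (4/5).
Pull out 2^2: since 5 ≡ 5 (mod 8), (2/5) = -1, so (2/5)^2 = +1.
Reached (1/5) = 1. Collecting the sign flips along the way, the symbol is +1.

1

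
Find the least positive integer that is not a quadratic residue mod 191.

7

(2/191) = +1, so 2 is a residue.
(3/191) = +1, so 3 is a residue.
(4/191) = +1, so 4 is a residue.
(5/191) = +1, so 5 is a residue.
(6/191) = +1, so 6 is a residue.
(7/191) = −1, so 7 is the smallest positive non-residue mod 191.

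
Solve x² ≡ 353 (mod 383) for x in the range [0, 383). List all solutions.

154, 229

Since 383 ≡ 3 (mod 4), a square root of 353 is 353^((383+1)/4) = 353^96 mod 383.
Repeated squaring: 353^2≡134, 353^4≡338, 353^8≡110, 353^16≡227, 353^32≡207, 353^64≡336 (mod 383).
353^96 = 353^(64+32) ≡ 229 (mod 383).
Check: 229² = 52441 ≡ 353 (mod 383). The two roots are 154 and 229.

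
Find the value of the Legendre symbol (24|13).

Euler's criterion: (24/13) ≡ 11^6 (mod 13).
11^2 ≡ 4 (mod 13)
11^4 ≡ 3 (mod 13)
11^6 = 11^(4+2) ≡ 12 (mod 13).
Result is 12 ≡ −1, so (24/13) = −1.

-1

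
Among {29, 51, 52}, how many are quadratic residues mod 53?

2

(29/53) = +1 → QR.
(51/53) = -1 → non-residue.
(52/53) = +1 → QR.
Total quadratic residues among the 3: 2.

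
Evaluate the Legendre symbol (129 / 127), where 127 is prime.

First reduce: 129 ≡ 2 (mod 127).
Pull out 2: since 127 ≡ 7 (mod 8), (2/127) = +1.
Reached (1/127) = 1. Collecting the sign flips along the way, the symbol is +1.

1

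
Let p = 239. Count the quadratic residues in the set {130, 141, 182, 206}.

1

(130/239) = -1 → non-residue.
(141/239) = -1 → non-residue.
(182/239) = +1 → QR.
(206/239) = -1 → non-residue.
Total quadratic residues among the 4: 1.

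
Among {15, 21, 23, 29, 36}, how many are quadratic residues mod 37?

2

(15/37) = -1 → non-residue.
(21/37) = +1 → QR.
(23/37) = -1 → non-residue.
(29/37) = -1 → non-residue.
(36/37) = +1 → QR.
Total quadratic residues among the 5: 2.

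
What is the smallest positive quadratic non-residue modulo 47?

(2/47) = +1, so 2 is a residue.
(3/47) = +1, so 3 is a residue.
(4/47) = +1, so 4 is a residue.
(5/47) = −1, so 5 is the smallest positive non-residue mod 47.

5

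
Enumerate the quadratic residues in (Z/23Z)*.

Square k = 1,…,11 (k and 23−k give the same square):
1²=1, 2²=4, 3²=9, 4²=16, 5²≡2, 6²≡13, 7²≡3, 8²≡18, 9²≡12, 10²≡8, 11²≡6 (mod 23).
So the quadratic residues mod 23 are {1, 2, 3, 4, 6, 8, 9, 12, 13, 16, 18}.

1,2,3,4,6,8,9,12,13,16,18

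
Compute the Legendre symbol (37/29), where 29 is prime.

-1

First reduce: 37 ≡ 8 (mod 29).
Pull out 2^3: since 29 ≡ 5 (mod 8), (2/29) = -1, so (2/29)^3 = -1.
Reached (1/29) = 1. Collecting the sign flips along the way, the symbol is -1.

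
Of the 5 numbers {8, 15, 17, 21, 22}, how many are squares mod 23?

1

(8/23) = +1 → QR.
(15/23) = -1 → non-residue.
(17/23) = -1 → non-residue.
(21/23) = -1 → non-residue.
(22/23) = -1 → non-residue.
Total quadratic residues among the 5: 1.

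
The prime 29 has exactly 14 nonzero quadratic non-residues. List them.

Square k = 1,…,14 (k and 29−k give the same square):
1²=1, 2²=4, 3²=9, 4²=16, 5²=25, 6²≡7, 7²≡20, 8²≡6, 9²≡23, 10²≡13, 11²≡5, 12²≡28, 13²≡24, 14²≡22 (mod 29).
The residues are {1, 4, 5, 6, 7, 9, 13, 16, 20, 22, 23, 24, 25, 28}; the non-residues are the remaining 14 nonzero classes.

2 3 8 10 11 12 14 15 17 18 19 21 26 27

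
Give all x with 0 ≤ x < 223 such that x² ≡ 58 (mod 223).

110, 113

Since 223 ≡ 3 (mod 4), a square root of 58 is 58^((223+1)/4) = 58^56 mod 223.
Repeated squaring: 58^2≡19, 58^4≡138, 58^8≡89, 58^16≡116, 58^32≡76 (mod 223).
58^56 = 58^(32+16+8) ≡ 110 (mod 223).
Check: 110² = 12100 ≡ 58 (mod 223). The two roots are 110 and 113.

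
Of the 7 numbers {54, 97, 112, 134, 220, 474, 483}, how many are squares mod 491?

4

(54/491) = -1 → non-residue.
(97/491) = +1 → QR.
(112/491) = -1 → non-residue.
(134/491) = +1 → QR.
(220/491) = +1 → QR.
(474/491) = -1 → non-residue.
(483/491) = +1 → QR.
Total quadratic residues among the 7: 4.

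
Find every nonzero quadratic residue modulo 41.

1,2,4,5,8,9,10,16,18,20,21,23,25,31,32,33,36,37,39,40

Square k = 1,…,20 (k and 41−k give the same square):
1²=1, 2²=4, 3²=9, 4²=16, 5²=25, 6²=36, 7²≡8, 8²≡23, 9²≡40, 10²≡18, 11²≡39, 12²≡21, 13²≡5, 14²≡32, 15²≡20, 16²≡10, 17²≡2, 18²≡37, 19²≡33, 20²≡31 (mod 41).
So the quadratic residues mod 41 are {1, 2, 4, 5, 8, 9, 10, 16, 18, 20, 21, 23, 25, 31, 32, 33, 36, 37, 39, 40}.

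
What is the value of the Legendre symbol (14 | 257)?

-1

Euler's criterion: (14/257) ≡ 14^128 (mod 257).
14^2 ≡ 196 (mod 257)
14^4 ≡ 123 (mod 257)
14^8 ≡ 223 (mod 257)
14^16 ≡ 128 (mod 257)
14^32 ≡ 193 (mod 257)
14^64 ≡ 241 (mod 257)
14^128 ≡ 256 (mod 257)
14^128 = 14^(128) ≡ 256 (mod 257).
Result is 256 ≡ −1, so (14/257) = −1.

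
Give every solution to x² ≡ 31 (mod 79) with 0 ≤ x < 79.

30, 49

Since 79 ≡ 3 (mod 4), a square root of 31 is 31^((79+1)/4) = 31^20 mod 79.
Repeated squaring: 31^2≡13, 31^4≡11, 31^8≡42, 31^16≡26 (mod 79).
31^20 = 31^(16+4) ≡ 49 (mod 79).
Check: 49² = 2401 ≡ 31 (mod 79). The two roots are 30 and 49.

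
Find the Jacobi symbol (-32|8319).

-1

First reduce: -32 ≡ 8287 (mod 8319).
Reciprocity: 8287 ≡ 3 and 8319 ≡ 3 (mod 4), so (8287/8319) = −(8319/8287).
Reduce top mod 8287: now compute (32/8287).
Pull out 2^5: since 8287 ≡ 7 (mod 8), (2/8287) = +1, so (2/8287)^5 = +1.
Reached (1/8287) = 1. Collecting the sign flips along the way, the symbol is -1.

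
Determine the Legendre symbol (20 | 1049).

Pull out 2^2: since 1049 ≡ 1 (mod 8), (2/1049) = +1, so (2/1049)^2 = +1.
Reciprocity: 5 ≡ 1 and 1049 ≡ 1 (mod 4), so (5/1049) = +(1049/5).
Reduce top mod 5: now compute (4/5).
Pull out 2^2: since 5 ≡ 5 (mod 8), (2/5) = -1, so (2/5)^2 = +1.
Reached (1/5) = 1. Collecting the sign flips along the way, the symbol is +1.

1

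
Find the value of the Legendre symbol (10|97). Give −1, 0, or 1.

Euler's criterion: (10/97) ≡ 10^48 (mod 97).
10^2 ≡ 3 (mod 97)
10^4 ≡ 9 (mod 97)
10^8 ≡ 81 (mod 97)
10^16 ≡ 62 (mod 97)
10^32 ≡ 61 (mod 97)
10^48 = 10^(32+16) ≡ 96 (mod 97).
Result is 96 ≡ −1, so (10/97) = −1.

-1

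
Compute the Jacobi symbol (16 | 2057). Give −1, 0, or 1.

Pull out 2^4: since 2057 ≡ 1 (mod 8), (2/2057) = +1, so (2/2057)^4 = +1.
Reached (1/2057) = 1. Collecting the sign flips along the way, the symbol is +1.

1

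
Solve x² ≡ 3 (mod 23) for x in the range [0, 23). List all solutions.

Since 23 ≡ 3 (mod 4), a square root of 3 is 3^((23+1)/4) = 3^6 mod 23.
Repeated squaring: 3^2≡9, 3^4≡12 (mod 23).
3^6 = 3^(4+2) ≡ 16 (mod 23).
Check: 16² = 256 ≡ 3 (mod 23). The two roots are 7 and 16.

7, 16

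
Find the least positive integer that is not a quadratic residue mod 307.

2

(2/307) = −1, so 2 is the smallest positive non-residue mod 307.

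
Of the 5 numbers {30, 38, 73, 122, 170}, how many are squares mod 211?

4

(30/211) = +1 → QR.
(38/211) = -1 → non-residue.
(73/211) = +1 → QR.
(122/211) = +1 → QR.
(170/211) = +1 → QR.
Total quadratic residues among the 5: 4.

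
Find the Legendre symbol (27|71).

Reciprocity: 27 ≡ 3 and 71 ≡ 3 (mod 4), so (27/71) = −(71/27).
Reduce top mod 27: now compute (17/27).
Reciprocity: 17 ≡ 1 and 27 ≡ 3 (mod 4), so (17/27) = +(27/17).
Reduce top mod 17: now compute (10/17).
Pull out 2: since 17 ≡ 1 (mod 8), (2/17) = +1.
Reciprocity: 5 ≡ 1 and 17 ≡ 1 (mod 4), so (5/17) = +(17/5).
Reduce top mod 5: now compute (2/5).
Pull out 2: since 5 ≡ 5 (mod 8), (2/5) = -1.
Reached (1/5) = 1. Collecting the sign flips along the way, the symbol is +1.

1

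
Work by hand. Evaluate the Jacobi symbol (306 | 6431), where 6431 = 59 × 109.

Pull out 2: since 6431 ≡ 7 (mod 8), (2/6431) = +1.
Reciprocity: 153 ≡ 1 and 6431 ≡ 3 (mod 4), so (153/6431) = +(6431/153).
Reduce top mod 153: now compute (5/153).
Reciprocity: 5 ≡ 1 and 153 ≡ 1 (mod 4), so (5/153) = +(153/5).
Reduce top mod 5: now compute (3/5).
Reciprocity: 3 ≡ 3 and 5 ≡ 1 (mod 4), so (3/5) = +(5/3).
Reduce top mod 3: now compute (2/3).
Pull out 2: since 3 ≡ 3 (mod 8), (2/3) = -1.
Reached (1/3) = 1. Collecting the sign flips along the way, the symbol is -1.

-1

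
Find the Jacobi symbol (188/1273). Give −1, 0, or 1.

Pull out 2^2: since 1273 ≡ 1 (mod 8), (2/1273) = +1, so (2/1273)^2 = +1.
Reciprocity: 47 ≡ 3 and 1273 ≡ 1 (mod 4), so (47/1273) = +(1273/47).
Reduce top mod 47: now compute (4/47).
Pull out 2^2: since 47 ≡ 7 (mod 8), (2/47) = +1, so (2/47)^2 = +1.
Reached (1/47) = 1. Collecting the sign flips along the way, the symbol is +1.

1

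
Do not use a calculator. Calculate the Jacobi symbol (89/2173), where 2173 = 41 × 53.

Reciprocity: 89 ≡ 1 and 2173 ≡ 1 (mod 4), so (89/2173) = +(2173/89).
Reduce top mod 89: now compute (37/89).
Reciprocity: 37 ≡ 1 and 89 ≡ 1 (mod 4), so (37/89) = +(89/37).
Reduce top mod 37: now compute (15/37).
Reciprocity: 15 ≡ 3 and 37 ≡ 1 (mod 4), so (15/37) = +(37/15).
Reduce top mod 15: now compute (7/15).
Reciprocity: 7 ≡ 3 and 15 ≡ 3 (mod 4), so (7/15) = −(15/7).
Reduce top mod 7: now compute (1/7).
Reached (1/7) = 1. Collecting the sign flips along the way, the symbol is -1.

-1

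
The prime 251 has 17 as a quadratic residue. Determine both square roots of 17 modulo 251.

45, 206

Since 251 ≡ 3 (mod 4), a square root of 17 is 17^((251+1)/4) = 17^63 mod 251.
Repeated squaring: 17^2≡38, 17^4≡189, 17^8≡79, 17^16≡217, 17^32≡152 (mod 251).
17^63 = 17^(32+16+8+4+2+1) ≡ 45 (mod 251).
Check: 45² = 2025 ≡ 17 (mod 251). The two roots are 45 and 206.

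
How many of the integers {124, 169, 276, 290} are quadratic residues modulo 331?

4

(124/331) = +1 → QR.
(169/331) = +1 → QR.
(276/331) = +1 → QR.
(290/331) = +1 → QR.
Total quadratic residues among the 4: 4.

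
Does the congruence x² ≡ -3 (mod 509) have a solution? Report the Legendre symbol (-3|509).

Euler's criterion: (-3/509) ≡ 506^254 (mod 509).
506^2 ≡ 9 (mod 509)
506^4 ≡ 81 (mod 509)
506^8 ≡ 453 (mod 509)
506^16 ≡ 82 (mod 509)
506^32 ≡ 107 (mod 509)
506^64 ≡ 251 (mod 509)
506^128 ≡ 394 (mod 509)
506^254 = 506^(128+64+32+16+8+4+2) ≡ 508 (mod 509).
Result is 508 ≡ −1, so (-3/509) = −1.

-1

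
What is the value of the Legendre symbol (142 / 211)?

-1

Pull out 2: since 211 ≡ 3 (mod 8), (2/211) = -1.
Reciprocity: 71 ≡ 3 and 211 ≡ 3 (mod 4), so (71/211) = −(211/71).
Reduce top mod 71: now compute (69/71).
Reciprocity: 69 ≡ 1 and 71 ≡ 3 (mod 4), so (69/71) = +(71/69).
Reduce top mod 69: now compute (2/69).
Pull out 2: since 69 ≡ 5 (mod 8), (2/69) = -1.
Reached (1/69) = 1. Collecting the sign flips along the way, the symbol is -1.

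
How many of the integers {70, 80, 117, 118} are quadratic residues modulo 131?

(70/131) = -1 → non-residue.
(80/131) = +1 → QR.
(117/131) = +1 → QR.
(118/131) = -1 → non-residue.
Total quadratic residues among the 4: 2.

2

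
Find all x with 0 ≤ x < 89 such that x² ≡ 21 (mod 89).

33, 56

89 ≡ 1 (mod 4), so we find a root by search.
Trying successive values, 33² = 1089 ≡ 21 (mod 89). The other root is 89 − 33 = 56.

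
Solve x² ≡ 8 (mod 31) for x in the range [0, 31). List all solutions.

15, 16

Since 31 ≡ 3 (mod 4), a square root of 8 is 8^((31+1)/4) = 8^8 mod 31.
Repeated squaring: 8^2≡2, 8^4≡4, 8^8≡16 (mod 31).
8^8 = 8^(8) ≡ 16 (mod 31).
Check: 16² = 256 ≡ 8 (mod 31). The two roots are 15 and 16.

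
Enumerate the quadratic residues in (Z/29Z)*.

1,4,5,6,7,9,13,16,20,22,23,24,25,28

Square k = 1,…,14 (k and 29−k give the same square):
1²=1, 2²=4, 3²=9, 4²=16, 5²=25, 6²≡7, 7²≡20, 8²≡6, 9²≡23, 10²≡13, 11²≡5, 12²≡28, 13²≡24, 14²≡22 (mod 29).
So the quadratic residues mod 29 are {1, 4, 5, 6, 7, 9, 13, 16, 20, 22, 23, 24, 25, 28}.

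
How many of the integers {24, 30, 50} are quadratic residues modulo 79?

1

(24/79) = -1 → non-residue.
(30/79) = -1 → non-residue.
(50/79) = +1 → QR.
Total quadratic residues among the 3: 1.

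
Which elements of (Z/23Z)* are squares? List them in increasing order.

Square k = 1,…,11 (k and 23−k give the same square):
1²=1, 2²=4, 3²=9, 4²=16, 5²≡2, 6²≡13, 7²≡3, 8²≡18, 9²≡12, 10²≡8, 11²≡6 (mod 23).
So the quadratic residues mod 23 are {1, 2, 3, 4, 6, 8, 9, 12, 13, 16, 18}.

1 2 3 4 6 8 9 12 13 16 18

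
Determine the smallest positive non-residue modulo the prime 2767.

(2/2767) = +1, so 2 is a residue.
(3/2767) = −1, so 3 is the smallest positive non-residue mod 2767.

3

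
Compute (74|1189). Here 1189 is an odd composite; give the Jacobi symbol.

1

Pull out 2: since 1189 ≡ 5 (mod 8), (2/1189) = -1.
Reciprocity: 37 ≡ 1 and 1189 ≡ 1 (mod 4), so (37/1189) = +(1189/37).
Reduce top mod 37: now compute (5/37).
Reciprocity: 5 ≡ 1 and 37 ≡ 1 (mod 4), so (5/37) = +(37/5).
Reduce top mod 5: now compute (2/5).
Pull out 2: since 5 ≡ 5 (mod 8), (2/5) = -1.
Reached (1/5) = 1. Collecting the sign flips along the way, the symbol is +1.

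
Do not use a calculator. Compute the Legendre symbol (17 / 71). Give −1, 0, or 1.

-1

Reciprocity: 17 ≡ 1 and 71 ≡ 3 (mod 4), so (17/71) = +(71/17).
Reduce top mod 17: now compute (3/17).
Reciprocity: 3 ≡ 3 and 17 ≡ 1 (mod 4), so (3/17) = +(17/3).
Reduce top mod 3: now compute (2/3).
Pull out 2: since 3 ≡ 3 (mod 8), (2/3) = -1.
Reached (1/3) = 1. Collecting the sign flips along the way, the symbol is -1.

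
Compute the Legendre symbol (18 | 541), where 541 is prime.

Euler's criterion: (18/541) ≡ 18^270 (mod 541).
18^2 ≡ 324 (mod 541)
18^4 ≡ 22 (mod 541)
18^8 ≡ 484 (mod 541)
18^16 ≡ 3 (mod 541)
18^32 ≡ 9 (mod 541)
18^64 ≡ 81 (mod 541)
18^128 ≡ 69 (mod 541)
18^256 ≡ 433 (mod 541)
18^270 = 18^(256+8+4+2) ≡ 540 (mod 541).
Result is 540 ≡ −1, so (18/541) = −1.

-1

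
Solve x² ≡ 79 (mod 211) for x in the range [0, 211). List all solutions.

Since 211 ≡ 3 (mod 4), a square root of 79 is 79^((211+1)/4) = 79^53 mod 211.
Repeated squaring: 79^2≡122, 79^4≡114, 79^8≡125, 79^16≡11, 79^32≡121 (mod 211).
79^53 = 79^(32+16+4+1) ≡ 76 (mod 211).
Check: 76² = 5776 ≡ 79 (mod 211). The two roots are 76 and 135.

76, 135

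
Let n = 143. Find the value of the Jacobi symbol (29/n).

Reciprocity: 29 ≡ 1 and 143 ≡ 3 (mod 4), so (29/143) = +(143/29).
Reduce top mod 29: now compute (27/29).
Reciprocity: 27 ≡ 3 and 29 ≡ 1 (mod 4), so (27/29) = +(29/27).
Reduce top mod 27: now compute (2/27).
Pull out 2: since 27 ≡ 3 (mod 8), (2/27) = -1.
Reached (1/27) = 1. Collecting the sign flips along the way, the symbol is -1.

-1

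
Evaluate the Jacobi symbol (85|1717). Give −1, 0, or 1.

Reciprocity: 85 ≡ 1 and 1717 ≡ 1 (mod 4), so (85/1717) = +(1717/85).
Reduce top mod 85: now compute (17/85).
Reciprocity: 17 ≡ 1 and 85 ≡ 1 (mod 4), so (17/85) = +(85/17).
Reduce top mod 17: now compute (0/17).
Top reduces to 0: gcd > 1, so the symbol is 0.

0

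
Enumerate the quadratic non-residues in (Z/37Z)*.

2,5,6,8,13,14,15,17,18,19,20,22,23,24,29,31,32,35

Square k = 1,…,18 (k and 37−k give the same square):
1²=1, 2²=4, 3²=9, 4²=16, 5²=25, 6²=36, 7²≡12, 8²≡27, 9²≡7, 10²≡26, 11²≡10, 12²≡33, 13²≡21, 14²≡11, 15²≡3, 16²≡34, 17²≡30, 18²≡28 (mod 37).
The residues are {1, 3, 4, 7, 9, 10, 11, 12, 16, 21, 25, 26, 27, 28, 30, 33, 34, 36}; the non-residues are the remaining 18 nonzero classes.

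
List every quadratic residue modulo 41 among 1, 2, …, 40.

1 2 4 5 8 9 10 16 18 20 21 23 25 31 32 33 36 37 39 40

Square k = 1,…,20 (k and 41−k give the same square):
1²=1, 2²=4, 3²=9, 4²=16, 5²=25, 6²=36, 7²≡8, 8²≡23, 9²≡40, 10²≡18, 11²≡39, 12²≡21, 13²≡5, 14²≡32, 15²≡20, 16²≡10, 17²≡2, 18²≡37, 19²≡33, 20²≡31 (mod 41).
So the quadratic residues mod 41 are {1, 2, 4, 5, 8, 9, 10, 16, 18, 20, 21, 23, 25, 31, 32, 33, 36, 37, 39, 40}.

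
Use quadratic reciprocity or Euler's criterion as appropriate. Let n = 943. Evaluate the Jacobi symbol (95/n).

-1

Reciprocity: 95 ≡ 3 and 943 ≡ 3 (mod 4), so (95/943) = −(943/95).
Reduce top mod 95: now compute (88/95).
Pull out 2^3: since 95 ≡ 7 (mod 8), (2/95) = +1, so (2/95)^3 = +1.
Reciprocity: 11 ≡ 3 and 95 ≡ 3 (mod 4), so (11/95) = −(95/11).
Reduce top mod 11: now compute (7/11).
Reciprocity: 7 ≡ 3 and 11 ≡ 3 (mod 4), so (7/11) = −(11/7).
Reduce top mod 7: now compute (4/7).
Pull out 2^2: since 7 ≡ 7 (mod 8), (2/7) = +1, so (2/7)^2 = +1.
Reached (1/7) = 1. Collecting the sign flips along the way, the symbol is -1.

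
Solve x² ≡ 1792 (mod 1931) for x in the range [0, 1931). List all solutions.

Since 1931 ≡ 3 (mod 4), a square root of 1792 is 1792^((1931+1)/4) = 1792^483 mod 1931.
Repeated squaring: 1792^2≡11, 1792^4≡121, 1792^8≡1124, 1792^16≡502, 1792^32≡974, 1792^64≡555, 1792^128≡996, 1792^256≡1413 (mod 1931).
1792^483 = 1792^(256+128+64+32+2+1) ≡ 1773 (mod 1931).
Check: 1773² = 3143529 ≡ 1792 (mod 1931). The two roots are 158 and 1773.

158, 1773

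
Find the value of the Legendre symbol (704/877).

Euler's criterion: (704/877) ≡ 704^438 (mod 877).
704^2 ≡ 111 (mod 877)
704^4 ≡ 43 (mod 877)
704^8 ≡ 95 (mod 877)
704^16 ≡ 255 (mod 877)
704^32 ≡ 127 (mod 877)
704^64 ≡ 343 (mod 877)
704^128 ≡ 131 (mod 877)
704^256 ≡ 498 (mod 877)
704^438 = 704^(256+128+32+16+4+2) ≡ 876 (mod 877).
Result is 876 ≡ −1, so (704/877) = −1.

-1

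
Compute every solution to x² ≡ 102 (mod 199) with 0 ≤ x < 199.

Since 199 ≡ 3 (mod 4), a square root of 102 is 102^((199+1)/4) = 102^50 mod 199.
Repeated squaring: 102^2≡56, 102^4≡151, 102^8≡115, 102^16≡91, 102^32≡122 (mod 199).
102^50 = 102^(32+16+2) ≡ 36 (mod 199).
Check: 36² = 1296 ≡ 102 (mod 199). The two roots are 36 and 163.

36, 163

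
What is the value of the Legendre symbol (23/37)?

Euler's criterion: (23/37) ≡ 23^18 (mod 37).
23^2 ≡ 11 (mod 37)
23^4 ≡ 10 (mod 37)
23^8 ≡ 26 (mod 37)
23^16 ≡ 10 (mod 37)
23^18 = 23^(16+2) ≡ 36 (mod 37).
Result is 36 ≡ −1, so (23/37) = −1.

-1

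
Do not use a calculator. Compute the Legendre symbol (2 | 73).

1

Pull out 2: since 73 ≡ 1 (mod 8), (2/73) = +1.
Reached (1/73) = 1. Collecting the sign flips along the way, the symbol is +1.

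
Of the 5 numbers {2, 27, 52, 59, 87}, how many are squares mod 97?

2

(2/97) = +1 → QR.
(27/97) = +1 → QR.
(52/97) = -1 → non-residue.
(59/97) = -1 → non-residue.
(87/97) = -1 → non-residue.
Total quadratic residues among the 5: 2.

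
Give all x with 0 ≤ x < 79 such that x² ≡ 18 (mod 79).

Since 79 ≡ 3 (mod 4), a square root of 18 is 18^((79+1)/4) = 18^20 mod 79.
Repeated squaring: 18^2≡8, 18^4≡64, 18^8≡67, 18^16≡65 (mod 79).
18^20 = 18^(16+4) ≡ 52 (mod 79).
Check: 52² = 2704 ≡ 18 (mod 79). The two roots are 27 and 52.

27, 52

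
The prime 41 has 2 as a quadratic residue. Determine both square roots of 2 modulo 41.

41 ≡ 1 (mod 4), so we find a root by search.
Trying successive values, 17² = 289 ≡ 2 (mod 41). The other root is 41 − 17 = 24.

17, 24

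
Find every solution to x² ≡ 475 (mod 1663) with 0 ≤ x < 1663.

Since 1663 ≡ 3 (mod 4), a square root of 475 is 475^((1663+1)/4) = 475^416 mod 1663.
Repeated squaring: 475^2≡1120, 475^4≡498, 475^8≡217, 475^16≡525, 475^32≡1230, 475^64≡1233, 475^128≡307, 475^256≡1121 (mod 1663).
475^416 = 475^(256+128+32) ≡ 790 (mod 1663).
Check: 790² = 624100 ≡ 475 (mod 1663). The two roots are 790 and 873.

790, 873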